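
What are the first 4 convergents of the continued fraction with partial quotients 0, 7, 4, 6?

Using the convergent recurrence p_i = a_i*p_{i-1} + p_{i-2}, q_i = a_i*q_{i-1} + q_{i-2} with p_{-2}=0, p_{-1}=1, q_{-2}=1, q_{-1}=0:
  i=0: a_0=0, p_0 = 0*1 + 0 = 0, q_0 = 0*0 + 1 = 1.
  i=1: a_1=7, p_1 = 7*0 + 1 = 1, q_1 = 7*1 + 0 = 7.
  i=2: a_2=4, p_2 = 4*1 + 0 = 4, q_2 = 4*7 + 1 = 29.
  i=3: a_3=6, p_3 = 6*4 + 1 = 25, q_3 = 6*29 + 7 = 181.

0/1, 1/7, 4/29, 25/181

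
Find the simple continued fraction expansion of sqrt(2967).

[54; (2, 7, 1, 7, 2, 108)]

Write x_i = (sqrt(2967) + m_i)/d_i with (m_0, d_0) = (0, 1). a_0 = floor(sqrt(2967)) = 54, since 54^2 = 2916 <= 2967 < 3025 = 55^2.
Iterate m_{i+1} = d_i*a_i - m_i, d_{i+1} = (2967 - m_{i+1}^2)/d_i, a_{i+1} = floor((a_0 + m_{i+1})/d_{i+1}):
  m_1 = 1*54 - 0 = 54, d_1 = (2967 - 54^2)/1 = 51/1 = 51, a_1 = floor((54 + 54)/51) = 2.
  m_2 = 51*2 - 54 = 48, d_2 = (2967 - 48^2)/51 = 663/51 = 13, a_2 = floor((54 + 48)/13) = 7.
  m_3 = 13*7 - 48 = 43, d_3 = (2967 - 43^2)/13 = 1118/13 = 86, a_3 = floor((54 + 43)/86) = 1.
  m_4 = 86*1 - 43 = 43, d_4 = (2967 - 43^2)/86 = 1118/86 = 13, a_4 = floor((54 + 43)/13) = 7.
  m_5 = 13*7 - 43 = 48, d_5 = (2967 - 48^2)/13 = 663/13 = 51, a_5 = floor((54 + 48)/51) = 2.
  m_6 = 51*2 - 48 = 54, d_6 = (2967 - 54^2)/51 = 51/51 = 1, a_6 = floor((54 + 54)/1) = 108.
  m_7 = 1*108 - 54 = 54, d_7 = (2967 - 54^2)/1 = 51/1 = 51: (m_7, d_7) = (m_1, d_1) = (54, 51), so from here the quotients repeat a_1, ..., a_6; the period length is 6.
Hence the expansion of sqrt(2967) is a_0 = 54 followed by the repeating block 2, 7, 1, 7, 2, 108 (period 6).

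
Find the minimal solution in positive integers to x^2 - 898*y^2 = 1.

First expand sqrt(898) as a continued fraction. With x_i = (sqrt(898) + m_i)/d_i and (m_0, d_0) = (0, 1): a_0 = floor(sqrt(898)) = 29, since 29^2 = 841 <= 898 < 900 = 30^2.
Iterate m_{i+1} = d_i*a_i - m_i, d_{i+1} = (898 - m_{i+1}^2)/d_i, a_{i+1} = floor((a_0 + m_{i+1})/d_{i+1}):
  m_1 = 1*29 - 0 = 29, d_1 = (898 - 29^2)/1 = 57/1 = 57, a_1 = floor((29 + 29)/57) = 1.
  m_2 = 57*1 - 29 = 28, d_2 = (898 - 28^2)/57 = 114/57 = 2, a_2 = floor((29 + 28)/2) = 28.
  m_3 = 2*28 - 28 = 28, d_3 = (898 - 28^2)/2 = 114/2 = 57, a_3 = floor((29 + 28)/57) = 1.
  m_4 = 57*1 - 28 = 29, d_4 = (898 - 29^2)/57 = 57/57 = 1, a_4 = floor((29 + 29)/1) = 58.
  m_5 = 1*58 - 29 = 29, d_5 = (898 - 29^2)/1 = 57/1 = 57: (m_5, d_5) = (m_1, d_1) = (29, 57), so from here the quotients repeat a_1, ..., a_4; the period length is 4.
So sqrt(898) = [29; (1, 28, 1, 58)] with period length k = 4.
k is even, so the fundamental solution of x^2 - 898y^2 = 1 is (p_{k-1}, q_{k-1}) = (p_3, q_3); compute convergents through index 3.
Convergents (p_i = a_i*p_{i-1} + p_{i-2}, q_i = a_i*q_{i-1} + q_{i-2} with p_{-2}=0, p_{-1}=1, q_{-2}=1, q_{-1}=0):
  i=0: a_0=29, p_0 = 29*1 + 0 = 29, q_0 = 29*0 + 1 = 1.
  i=1: a_1=1, p_1 = 1*29 + 1 = 30, q_1 = 1*1 + 0 = 1.
  i=2: a_2=28, p_2 = 28*30 + 29 = 869, q_2 = 28*1 + 1 = 29.
  i=3: a_3=1, p_3 = 1*869 + 30 = 899, q_3 = 1*29 + 1 = 30.
Check: 899^2 - 898*30^2 = 808201 - 808200 = 1, so (x, y) = (899, 30) solves the equation, and by the theorem it is the least positive solution.

(x, y) = (899, 30)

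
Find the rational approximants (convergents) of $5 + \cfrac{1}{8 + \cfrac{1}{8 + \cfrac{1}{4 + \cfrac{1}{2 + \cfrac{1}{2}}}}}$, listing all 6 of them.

Using the convergent recurrence p_i = a_i*p_{i-1} + p_{i-2}, q_i = a_i*q_{i-1} + q_{i-2} with p_{-2}=0, p_{-1}=1, q_{-2}=1, q_{-1}=0:
  i=0: a_0=5, p_0 = 5*1 + 0 = 5, q_0 = 5*0 + 1 = 1.
  i=1: a_1=8, p_1 = 8*5 + 1 = 41, q_1 = 8*1 + 0 = 8.
  i=2: a_2=8, p_2 = 8*41 + 5 = 333, q_2 = 8*8 + 1 = 65.
  i=3: a_3=4, p_3 = 4*333 + 41 = 1373, q_3 = 4*65 + 8 = 268.
  i=4: a_4=2, p_4 = 2*1373 + 333 = 3079, q_4 = 2*268 + 65 = 601.
  i=5: a_5=2, p_5 = 2*3079 + 1373 = 7531, q_5 = 2*601 + 268 = 1470.

5/1, 41/8, 333/65, 1373/268, 3079/601, 7531/1470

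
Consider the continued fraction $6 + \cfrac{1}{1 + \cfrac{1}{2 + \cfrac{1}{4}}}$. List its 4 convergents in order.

Using the convergent recurrence p_i = a_i*p_{i-1} + p_{i-2}, q_i = a_i*q_{i-1} + q_{i-2} with p_{-2}=0, p_{-1}=1, q_{-2}=1, q_{-1}=0:
  i=0: a_0=6, p_0 = 6*1 + 0 = 6, q_0 = 6*0 + 1 = 1.
  i=1: a_1=1, p_1 = 1*6 + 1 = 7, q_1 = 1*1 + 0 = 1.
  i=2: a_2=2, p_2 = 2*7 + 6 = 20, q_2 = 2*1 + 1 = 3.
  i=3: a_3=4, p_3 = 4*20 + 7 = 87, q_3 = 4*3 + 1 = 13.

6/1, 7/1, 20/3, 87/13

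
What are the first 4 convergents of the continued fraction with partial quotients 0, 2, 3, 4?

Using the convergent recurrence p_i = a_i*p_{i-1} + p_{i-2}, q_i = a_i*q_{i-1} + q_{i-2} with p_{-2}=0, p_{-1}=1, q_{-2}=1, q_{-1}=0:
  i=0: a_0=0, p_0 = 0*1 + 0 = 0, q_0 = 0*0 + 1 = 1.
  i=1: a_1=2, p_1 = 2*0 + 1 = 1, q_1 = 2*1 + 0 = 2.
  i=2: a_2=3, p_2 = 3*1 + 0 = 3, q_2 = 3*2 + 1 = 7.
  i=3: a_3=4, p_3 = 4*3 + 1 = 13, q_3 = 4*7 + 2 = 30.

0/1, 1/2, 3/7, 13/30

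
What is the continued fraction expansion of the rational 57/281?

Run the Euclidean algorithm on 57 and 281; the successive quotients are the partial quotients a_0, a_1, ... (each step inverts the fractional part left over by the previous one):
  57 = 0*281 + 57, so a_0 = 0.
  281 = 4*57 + 53, so a_1 = 4.
  57 = 1*53 + 4, so a_2 = 1.
  53 = 13*4 + 1, so a_3 = 13.
  4 = 4*1 + 0, so a_4 = 4.
The remainder reaches 0 after 5 divisions, so the expansion has 5 partial quotients, read off in order.

[0; 4, 1, 13, 4]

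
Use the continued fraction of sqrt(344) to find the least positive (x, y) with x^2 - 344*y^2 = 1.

First expand sqrt(344) as a continued fraction. With x_i = (sqrt(344) + m_i)/d_i and (m_0, d_0) = (0, 1): a_0 = floor(sqrt(344)) = 18, since 18^2 = 324 <= 344 < 361 = 19^2.
Iterate m_{i+1} = d_i*a_i - m_i, d_{i+1} = (344 - m_{i+1}^2)/d_i, a_{i+1} = floor((a_0 + m_{i+1})/d_{i+1}):
  m_1 = 1*18 - 0 = 18, d_1 = (344 - 18^2)/1 = 20/1 = 20, a_1 = floor((18 + 18)/20) = 1.
  m_2 = 20*1 - 18 = 2, d_2 = (344 - 2^2)/20 = 340/20 = 17, a_2 = floor((18 + 2)/17) = 1.
  m_3 = 17*1 - 2 = 15, d_3 = (344 - 15^2)/17 = 119/17 = 7, a_3 = floor((18 + 15)/7) = 4.
  m_4 = 7*4 - 15 = 13, d_4 = (344 - 13^2)/7 = 175/7 = 25, a_4 = floor((18 + 13)/25) = 1.
  m_5 = 25*1 - 13 = 12, d_5 = (344 - 12^2)/25 = 200/25 = 8, a_5 = floor((18 + 12)/8) = 3.
  m_6 = 8*3 - 12 = 12, d_6 = (344 - 12^2)/8 = 200/8 = 25, a_6 = floor((18 + 12)/25) = 1.
  m_7 = 25*1 - 12 = 13, d_7 = (344 - 13^2)/25 = 175/25 = 7, a_7 = floor((18 + 13)/7) = 4.
  m_8 = 7*4 - 13 = 15, d_8 = (344 - 15^2)/7 = 119/7 = 17, a_8 = floor((18 + 15)/17) = 1.
  m_9 = 17*1 - 15 = 2, d_9 = (344 - 2^2)/17 = 340/17 = 20, a_9 = floor((18 + 2)/20) = 1.
  m_10 = 20*1 - 2 = 18, d_10 = (344 - 18^2)/20 = 20/20 = 1, a_10 = floor((18 + 18)/1) = 36.
  m_11 = 1*36 - 18 = 18, d_11 = (344 - 18^2)/1 = 20/1 = 20: (m_11, d_11) = (m_1, d_1) = (18, 20), so from here the quotients repeat a_1, ..., a_10; the period length is 10.
So sqrt(344) = [18; (1, 1, 4, 1, 3, 1, 4, 1, 1, 36)] with period length k = 10.
k is even, so the fundamental solution of x^2 - 344y^2 = 1 is (p_{k-1}, q_{k-1}) = (p_9, q_9); compute convergents through index 9.
Convergents (p_i = a_i*p_{i-1} + p_{i-2}, q_i = a_i*q_{i-1} + q_{i-2} with p_{-2}=0, p_{-1}=1, q_{-2}=1, q_{-1}=0):
  i=0: a_0=18, p_0 = 18*1 + 0 = 18, q_0 = 18*0 + 1 = 1.
  i=1: a_1=1, p_1 = 1*18 + 1 = 19, q_1 = 1*1 + 0 = 1.
  i=2: a_2=1, p_2 = 1*19 + 18 = 37, q_2 = 1*1 + 1 = 2.
  i=3: a_3=4, p_3 = 4*37 + 19 = 167, q_3 = 4*2 + 1 = 9.
  i=4: a_4=1, p_4 = 1*167 + 37 = 204, q_4 = 1*9 + 2 = 11.
  i=5: a_5=3, p_5 = 3*204 + 167 = 779, q_5 = 3*11 + 9 = 42.
  i=6: a_6=1, p_6 = 1*779 + 204 = 983, q_6 = 1*42 + 11 = 53.
  i=7: a_7=4, p_7 = 4*983 + 779 = 4711, q_7 = 4*53 + 42 = 254.
  i=8: a_8=1, p_8 = 1*4711 + 983 = 5694, q_8 = 1*254 + 53 = 307.
  i=9: a_9=1, p_9 = 1*5694 + 4711 = 10405, q_9 = 1*307 + 254 = 561.
Check: 10405^2 - 344*561^2 = 108264025 - 108264024 = 1, so (x, y) = (10405, 561) solves the equation, and by the theorem it is the least positive solution.

(x, y) = (10405, 561)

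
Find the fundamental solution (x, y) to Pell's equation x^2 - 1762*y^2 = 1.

First expand sqrt(1762) as a continued fraction. With x_i = (sqrt(1762) + m_i)/d_i and (m_0, d_0) = (0, 1): a_0 = floor(sqrt(1762)) = 41, since 41^2 = 1681 <= 1762 < 1764 = 42^2.
Iterate m_{i+1} = d_i*a_i - m_i, d_{i+1} = (1762 - m_{i+1}^2)/d_i, a_{i+1} = floor((a_0 + m_{i+1})/d_{i+1}):
  m_1 = 1*41 - 0 = 41, d_1 = (1762 - 41^2)/1 = 81/1 = 81, a_1 = floor((41 + 41)/81) = 1.
  m_2 = 81*1 - 41 = 40, d_2 = (1762 - 40^2)/81 = 162/81 = 2, a_2 = floor((41 + 40)/2) = 40.
  m_3 = 2*40 - 40 = 40, d_3 = (1762 - 40^2)/2 = 162/2 = 81, a_3 = floor((41 + 40)/81) = 1.
  m_4 = 81*1 - 40 = 41, d_4 = (1762 - 41^2)/81 = 81/81 = 1, a_4 = floor((41 + 41)/1) = 82.
  m_5 = 1*82 - 41 = 41, d_5 = (1762 - 41^2)/1 = 81/1 = 81: (m_5, d_5) = (m_1, d_1) = (41, 81), so from here the quotients repeat a_1, ..., a_4; the period length is 4.
So sqrt(1762) = [41; (1, 40, 1, 82)] with period length k = 4.
k is even, so the fundamental solution of x^2 - 1762y^2 = 1 is (p_{k-1}, q_{k-1}) = (p_3, q_3); compute convergents through index 3.
Convergents (p_i = a_i*p_{i-1} + p_{i-2}, q_i = a_i*q_{i-1} + q_{i-2} with p_{-2}=0, p_{-1}=1, q_{-2}=1, q_{-1}=0):
  i=0: a_0=41, p_0 = 41*1 + 0 = 41, q_0 = 41*0 + 1 = 1.
  i=1: a_1=1, p_1 = 1*41 + 1 = 42, q_1 = 1*1 + 0 = 1.
  i=2: a_2=40, p_2 = 40*42 + 41 = 1721, q_2 = 40*1 + 1 = 41.
  i=3: a_3=1, p_3 = 1*1721 + 42 = 1763, q_3 = 1*41 + 1 = 42.
Check: 1763^2 - 1762*42^2 = 3108169 - 3108168 = 1, so (x, y) = (1763, 42) solves the equation, and by the theorem it is the least positive solution.

(x, y) = (1763, 42)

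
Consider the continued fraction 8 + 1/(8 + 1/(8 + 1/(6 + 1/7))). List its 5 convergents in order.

8/1, 65/8, 528/65, 3233/398, 23159/2851

Using the convergent recurrence p_i = a_i*p_{i-1} + p_{i-2}, q_i = a_i*q_{i-1} + q_{i-2} with p_{-2}=0, p_{-1}=1, q_{-2}=1, q_{-1}=0:
  i=0: a_0=8, p_0 = 8*1 + 0 = 8, q_0 = 8*0 + 1 = 1.
  i=1: a_1=8, p_1 = 8*8 + 1 = 65, q_1 = 8*1 + 0 = 8.
  i=2: a_2=8, p_2 = 8*65 + 8 = 528, q_2 = 8*8 + 1 = 65.
  i=3: a_3=6, p_3 = 6*528 + 65 = 3233, q_3 = 6*65 + 8 = 398.
  i=4: a_4=7, p_4 = 7*3233 + 528 = 23159, q_4 = 7*398 + 65 = 2851.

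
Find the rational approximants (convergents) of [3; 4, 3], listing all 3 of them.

3/1, 13/4, 42/13

Using the convergent recurrence p_i = a_i*p_{i-1} + p_{i-2}, q_i = a_i*q_{i-1} + q_{i-2} with p_{-2}=0, p_{-1}=1, q_{-2}=1, q_{-1}=0:
  i=0: a_0=3, p_0 = 3*1 + 0 = 3, q_0 = 3*0 + 1 = 1.
  i=1: a_1=4, p_1 = 4*3 + 1 = 13, q_1 = 4*1 + 0 = 4.
  i=2: a_2=3, p_2 = 3*13 + 3 = 42, q_2 = 3*4 + 1 = 13.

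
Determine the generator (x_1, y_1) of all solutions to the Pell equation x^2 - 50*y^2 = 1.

First expand sqrt(50) as a continued fraction. With x_i = (sqrt(50) + m_i)/d_i and (m_0, d_0) = (0, 1): a_0 = floor(sqrt(50)) = 7, since 7^2 = 49 <= 50 < 64 = 8^2.
Iterate m_{i+1} = d_i*a_i - m_i, d_{i+1} = (50 - m_{i+1}^2)/d_i, a_{i+1} = floor((a_0 + m_{i+1})/d_{i+1}):
  m_1 = 1*7 - 0 = 7, d_1 = (50 - 7^2)/1 = 1/1 = 1, a_1 = floor((7 + 7)/1) = 14.
  m_2 = 1*14 - 7 = 7, d_2 = (50 - 7^2)/1 = 1/1 = 1: (m_2, d_2) = (m_1, d_1) = (7, 1), so from here the quotient a_1 repeats; the period length is 1.
So sqrt(50) = [7; (14)] with period length k = 1.
k is odd, so (p_{k-1}, q_{k-1}) only solves x^2 - 50y^2 = -1 and the fundamental solution of x^2 - 50y^2 = 1 is (p_{2k-1}, q_{2k-1}) = (p_1, q_1); compute convergents through index 1, running through the period twice.
Convergents (p_i = a_i*p_{i-1} + p_{i-2}, q_i = a_i*q_{i-1} + q_{i-2} with p_{-2}=0, p_{-1}=1, q_{-2}=1, q_{-1}=0):
  i=0: a_0=7, p_0 = 7*1 + 0 = 7, q_0 = 7*0 + 1 = 1.
  i=1: a_1=14, p_1 = 14*7 + 1 = 99, q_1 = 14*1 + 0 = 14.
Indeed p_0^2 - 50*q_0^2 = 49 - 50 = -1, not +1.
Check: 99^2 - 50*14^2 = 9801 - 9800 = 1, so (x, y) = (99, 14) solves the equation, and by the theorem it is the least positive solution.

(x, y) = (99, 14)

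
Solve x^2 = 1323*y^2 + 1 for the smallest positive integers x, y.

First expand sqrt(1323) as a continued fraction. With x_i = (sqrt(1323) + m_i)/d_i and (m_0, d_0) = (0, 1): a_0 = floor(sqrt(1323)) = 36, since 36^2 = 1296 <= 1323 < 1369 = 37^2.
Iterate m_{i+1} = d_i*a_i - m_i, d_{i+1} = (1323 - m_{i+1}^2)/d_i, a_{i+1} = floor((a_0 + m_{i+1})/d_{i+1}):
  m_1 = 1*36 - 0 = 36, d_1 = (1323 - 36^2)/1 = 27/1 = 27, a_1 = floor((36 + 36)/27) = 2.
  m_2 = 27*2 - 36 = 18, d_2 = (1323 - 18^2)/27 = 999/27 = 37, a_2 = floor((36 + 18)/37) = 1.
  m_3 = 37*1 - 18 = 19, d_3 = (1323 - 19^2)/37 = 962/37 = 26, a_3 = floor((36 + 19)/26) = 2.
  m_4 = 26*2 - 19 = 33, d_4 = (1323 - 33^2)/26 = 234/26 = 9, a_4 = floor((36 + 33)/9) = 7.
  m_5 = 9*7 - 33 = 30, d_5 = (1323 - 30^2)/9 = 423/9 = 47, a_5 = floor((36 + 30)/47) = 1.
  m_6 = 47*1 - 30 = 17, d_6 = (1323 - 17^2)/47 = 1034/47 = 22, a_6 = floor((36 + 17)/22) = 2.
  m_7 = 22*2 - 17 = 27, d_7 = (1323 - 27^2)/22 = 594/22 = 27, a_7 = floor((36 + 27)/27) = 2.
  m_8 = 27*2 - 27 = 27, d_8 = (1323 - 27^2)/27 = 594/27 = 22, a_8 = floor((36 + 27)/22) = 2.
  m_9 = 22*2 - 27 = 17, d_9 = (1323 - 17^2)/22 = 1034/22 = 47, a_9 = floor((36 + 17)/47) = 1.
  m_10 = 47*1 - 17 = 30, d_10 = (1323 - 30^2)/47 = 423/47 = 9, a_10 = floor((36 + 30)/9) = 7.
  m_11 = 9*7 - 30 = 33, d_11 = (1323 - 33^2)/9 = 234/9 = 26, a_11 = floor((36 + 33)/26) = 2.
  m_12 = 26*2 - 33 = 19, d_12 = (1323 - 19^2)/26 = 962/26 = 37, a_12 = floor((36 + 19)/37) = 1.
  m_13 = 37*1 - 19 = 18, d_13 = (1323 - 18^2)/37 = 999/37 = 27, a_13 = floor((36 + 18)/27) = 2.
  m_14 = 27*2 - 18 = 36, d_14 = (1323 - 36^2)/27 = 27/27 = 1, a_14 = floor((36 + 36)/1) = 72.
  m_15 = 1*72 - 36 = 36, d_15 = (1323 - 36^2)/1 = 27/1 = 27: (m_15, d_15) = (m_1, d_1) = (36, 27), so from here the quotients repeat a_1, ..., a_14; the period length is 14.
So sqrt(1323) = [36; (2, 1, 2, 7, 1, 2, 2, 2, 1, 7, 2, 1, 2, 72)] with period length k = 14.
k is even, so the fundamental solution of x^2 - 1323y^2 = 1 is (p_{k-1}, q_{k-1}) = (p_13, q_13); compute convergents through index 13.
Convergents (p_i = a_i*p_{i-1} + p_{i-2}, q_i = a_i*q_{i-1} + q_{i-2} with p_{-2}=0, p_{-1}=1, q_{-2}=1, q_{-1}=0):
  i=0: a_0=36, p_0 = 36*1 + 0 = 36, q_0 = 36*0 + 1 = 1.
  i=1: a_1=2, p_1 = 2*36 + 1 = 73, q_1 = 2*1 + 0 = 2.
  i=2: a_2=1, p_2 = 1*73 + 36 = 109, q_2 = 1*2 + 1 = 3.
  i=3: a_3=2, p_3 = 2*109 + 73 = 291, q_3 = 2*3 + 2 = 8.
  i=4: a_4=7, p_4 = 7*291 + 109 = 2146, q_4 = 7*8 + 3 = 59.
  i=5: a_5=1, p_5 = 1*2146 + 291 = 2437, q_5 = 1*59 + 8 = 67.
  i=6: a_6=2, p_6 = 2*2437 + 2146 = 7020, q_6 = 2*67 + 59 = 193.
  i=7: a_7=2, p_7 = 2*7020 + 2437 = 16477, q_7 = 2*193 + 67 = 453.
  i=8: a_8=2, p_8 = 2*16477 + 7020 = 39974, q_8 = 2*453 + 193 = 1099.
  i=9: a_9=1, p_9 = 1*39974 + 16477 = 56451, q_9 = 1*1099 + 453 = 1552.
  i=10: a_10=7, p_10 = 7*56451 + 39974 = 435131, q_10 = 7*1552 + 1099 = 11963.
  i=11: a_11=2, p_11 = 2*435131 + 56451 = 926713, q_11 = 2*11963 + 1552 = 25478.
  i=12: a_12=1, p_12 = 1*926713 + 435131 = 1361844, q_12 = 1*25478 + 11963 = 37441.
  i=13: a_13=2, p_13 = 2*1361844 + 926713 = 3650401, q_13 = 2*37441 + 25478 = 100360.
Check: 3650401^2 - 1323*100360^2 = 13325427460801 - 13325427460800 = 1, so (x, y) = (3650401, 100360) solves the equation, and by the theorem it is the least positive solution.

(x, y) = (3650401, 100360)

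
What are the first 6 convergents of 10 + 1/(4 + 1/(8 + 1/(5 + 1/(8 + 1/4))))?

Using the convergent recurrence p_i = a_i*p_{i-1} + p_{i-2}, q_i = a_i*q_{i-1} + q_{i-2} with p_{-2}=0, p_{-1}=1, q_{-2}=1, q_{-1}=0:
  i=0: a_0=10, p_0 = 10*1 + 0 = 10, q_0 = 10*0 + 1 = 1.
  i=1: a_1=4, p_1 = 4*10 + 1 = 41, q_1 = 4*1 + 0 = 4.
  i=2: a_2=8, p_2 = 8*41 + 10 = 338, q_2 = 8*4 + 1 = 33.
  i=3: a_3=5, p_3 = 5*338 + 41 = 1731, q_3 = 5*33 + 4 = 169.
  i=4: a_4=8, p_4 = 8*1731 + 338 = 14186, q_4 = 8*169 + 33 = 1385.
  i=5: a_5=4, p_5 = 4*14186 + 1731 = 58475, q_5 = 4*1385 + 169 = 5709.

10/1, 41/4, 338/33, 1731/169, 14186/1385, 58475/5709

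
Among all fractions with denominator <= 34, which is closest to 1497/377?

135/34

Expand x = 1497/377 as a continued fraction with the Euclidean algorithm:
  1497 = 3*377 + 366, so a_0 = 3.
  377 = 1*366 + 11, so a_1 = 1.
  366 = 33*11 + 3, so a_2 = 33.
  11 = 3*3 + 2, so a_3 = 3.
  3 = 1*2 + 1, so a_4 = 1.
  2 = 2*1 + 0, so a_5 = 2.
so x = [3; 1, 33, 3, 1, 2].
Convergents (p_i = a_i*p_{i-1} + p_{i-2}, q_i = a_i*q_{i-1} + q_{i-2} with p_{-2}=0, p_{-1}=1, q_{-2}=1, q_{-1}=0), until the denominator exceeds 34:
  i=0: a_0=3, p_0 = 3*1 + 0 = 3, q_0 = 3*0 + 1 = 1.
  i=1: a_1=1, p_1 = 1*3 + 1 = 4, q_1 = 1*1 + 0 = 1.
  i=2: a_2=33, p_2 = 33*4 + 3 = 135, q_2 = 33*1 + 1 = 34.
  i=3: a_3=3, p_3 = 3*135 + 4 = 409, q_3 = 3*34 + 1 = 103.
q_3 = 103 > 34, so the last convergent with denominator <= 34 is p_2/q_2 = 135/34.
The closest fraction with denominator <= 34 is either p_2/q_2 or the intermediate fraction (k*p_2 + p_1)/(k*q_2 + q_1) with the largest k >= 1 whose denominator stays <= 34; these approach x as k grows, and every other convergent or intermediate fraction in range is farther away.
Largest k: floor((34 - q_1)/q_2) = floor((34 - 1)/34) = 0.
Since k = 0, no intermediate fraction beyond p_2/q_2 has denominator <= 34, so the convergent 135/34 is the closest (its error is |1497*34 - 135*377|/(377*34) = 3/12818).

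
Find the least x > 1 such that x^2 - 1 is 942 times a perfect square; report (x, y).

(x, y) = (106133, 3458)

First expand sqrt(942) as a continued fraction. With x_i = (sqrt(942) + m_i)/d_i and (m_0, d_0) = (0, 1): a_0 = floor(sqrt(942)) = 30, since 30^2 = 900 <= 942 < 961 = 31^2.
Iterate m_{i+1} = d_i*a_i - m_i, d_{i+1} = (942 - m_{i+1}^2)/d_i, a_{i+1} = floor((a_0 + m_{i+1})/d_{i+1}):
  m_1 = 1*30 - 0 = 30, d_1 = (942 - 30^2)/1 = 42/1 = 42, a_1 = floor((30 + 30)/42) = 1.
  m_2 = 42*1 - 30 = 12, d_2 = (942 - 12^2)/42 = 798/42 = 19, a_2 = floor((30 + 12)/19) = 2.
  m_3 = 19*2 - 12 = 26, d_3 = (942 - 26^2)/19 = 266/19 = 14, a_3 = floor((30 + 26)/14) = 4.
  m_4 = 14*4 - 26 = 30, d_4 = (942 - 30^2)/14 = 42/14 = 3, a_4 = floor((30 + 30)/3) = 20.
  m_5 = 3*20 - 30 = 30, d_5 = (942 - 30^2)/3 = 42/3 = 14, a_5 = floor((30 + 30)/14) = 4.
  m_6 = 14*4 - 30 = 26, d_6 = (942 - 26^2)/14 = 266/14 = 19, a_6 = floor((30 + 26)/19) = 2.
  m_7 = 19*2 - 26 = 12, d_7 = (942 - 12^2)/19 = 798/19 = 42, a_7 = floor((30 + 12)/42) = 1.
  m_8 = 42*1 - 12 = 30, d_8 = (942 - 30^2)/42 = 42/42 = 1, a_8 = floor((30 + 30)/1) = 60.
  m_9 = 1*60 - 30 = 30, d_9 = (942 - 30^2)/1 = 42/1 = 42: (m_9, d_9) = (m_1, d_1) = (30, 42), so from here the quotients repeat a_1, ..., a_8; the period length is 8.
So sqrt(942) = [30; (1, 2, 4, 20, 4, 2, 1, 60)] with period length k = 8.
k is even, so the fundamental solution of x^2 - 942y^2 = 1 is (p_{k-1}, q_{k-1}) = (p_7, q_7); compute convergents through index 7.
Convergents (p_i = a_i*p_{i-1} + p_{i-2}, q_i = a_i*q_{i-1} + q_{i-2} with p_{-2}=0, p_{-1}=1, q_{-2}=1, q_{-1}=0):
  i=0: a_0=30, p_0 = 30*1 + 0 = 30, q_0 = 30*0 + 1 = 1.
  i=1: a_1=1, p_1 = 1*30 + 1 = 31, q_1 = 1*1 + 0 = 1.
  i=2: a_2=2, p_2 = 2*31 + 30 = 92, q_2 = 2*1 + 1 = 3.
  i=3: a_3=4, p_3 = 4*92 + 31 = 399, q_3 = 4*3 + 1 = 13.
  i=4: a_4=20, p_4 = 20*399 + 92 = 8072, q_4 = 20*13 + 3 = 263.
  i=5: a_5=4, p_5 = 4*8072 + 399 = 32687, q_5 = 4*263 + 13 = 1065.
  i=6: a_6=2, p_6 = 2*32687 + 8072 = 73446, q_6 = 2*1065 + 263 = 2393.
  i=7: a_7=1, p_7 = 1*73446 + 32687 = 106133, q_7 = 1*2393 + 1065 = 3458.
Check: 106133^2 - 942*3458^2 = 11264213689 - 11264213688 = 1, so (x, y) = (106133, 3458) solves the equation, and by the theorem it is the least positive solution.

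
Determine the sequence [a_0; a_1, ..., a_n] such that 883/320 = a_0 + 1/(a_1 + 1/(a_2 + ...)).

[2; 1, 3, 6, 2, 2, 2]

Run the Euclidean algorithm on 883 and 320; the successive quotients are the partial quotients a_0, a_1, ... (each step inverts the fractional part left over by the previous one):
  883 = 2*320 + 243, so a_0 = 2.
  320 = 1*243 + 77, so a_1 = 1.
  243 = 3*77 + 12, so a_2 = 3.
  77 = 6*12 + 5, so a_3 = 6.
  12 = 2*5 + 2, so a_4 = 2.
  5 = 2*2 + 1, so a_5 = 2.
  2 = 2*1 + 0, so a_6 = 2.
The remainder reaches 0 after 7 divisions, so the expansion has 7 partial quotients, read off in order.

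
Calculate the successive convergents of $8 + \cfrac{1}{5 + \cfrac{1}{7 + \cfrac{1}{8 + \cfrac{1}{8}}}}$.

8/1, 41/5, 295/36, 2401/293, 19503/2380

Using the convergent recurrence p_i = a_i*p_{i-1} + p_{i-2}, q_i = a_i*q_{i-1} + q_{i-2} with p_{-2}=0, p_{-1}=1, q_{-2}=1, q_{-1}=0:
  i=0: a_0=8, p_0 = 8*1 + 0 = 8, q_0 = 8*0 + 1 = 1.
  i=1: a_1=5, p_1 = 5*8 + 1 = 41, q_1 = 5*1 + 0 = 5.
  i=2: a_2=7, p_2 = 7*41 + 8 = 295, q_2 = 7*5 + 1 = 36.
  i=3: a_3=8, p_3 = 8*295 + 41 = 2401, q_3 = 8*36 + 5 = 293.
  i=4: a_4=8, p_4 = 8*2401 + 295 = 19503, q_4 = 8*293 + 36 = 2380.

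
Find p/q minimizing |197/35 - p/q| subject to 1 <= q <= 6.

Expand x = 197/35 as a continued fraction with the Euclidean algorithm:
  197 = 5*35 + 22, so a_0 = 5.
  35 = 1*22 + 13, so a_1 = 1.
  22 = 1*13 + 9, so a_2 = 1.
  13 = 1*9 + 4, so a_3 = 1.
  9 = 2*4 + 1, so a_4 = 2.
  4 = 4*1 + 0, so a_5 = 4.
so x = [5; 1, 1, 1, 2, 4].
Convergents (p_i = a_i*p_{i-1} + p_{i-2}, q_i = a_i*q_{i-1} + q_{i-2} with p_{-2}=0, p_{-1}=1, q_{-2}=1, q_{-1}=0), until the denominator exceeds 6:
  i=0: a_0=5, p_0 = 5*1 + 0 = 5, q_0 = 5*0 + 1 = 1.
  i=1: a_1=1, p_1 = 1*5 + 1 = 6, q_1 = 1*1 + 0 = 1.
  i=2: a_2=1, p_2 = 1*6 + 5 = 11, q_2 = 1*1 + 1 = 2.
  i=3: a_3=1, p_3 = 1*11 + 6 = 17, q_3 = 1*2 + 1 = 3.
  i=4: a_4=2, p_4 = 2*17 + 11 = 45, q_4 = 2*3 + 2 = 8.
q_4 = 8 > 6, so the last convergent with denominator <= 6 is p_3/q_3 = 17/3.
The closest fraction with denominator <= 6 is either p_3/q_3 or the intermediate fraction (k*p_3 + p_2)/(k*q_3 + q_2) with the largest k >= 1 whose denominator stays <= 6; these approach x as k grows, and every other convergent or intermediate fraction in range is farther away.
Largest k: floor((6 - q_2)/q_3) = floor((6 - 2)/3) = 1.
That gives (1*17 + 11)/(1*3 + 2) = 28/5.
Compare the errors: |x - 17/3| = |197*3 - 17*35|/(35*3) = 4/105, and |x - 28/5| = |197*5 - 28*35|/(35*5) = 5/175.
Cross-multiplying, 5*105 = 525 < 700 = 4*175, so 5/175 is smaller: the intermediate fraction 28/5 is closer to x than 17/3.

28/5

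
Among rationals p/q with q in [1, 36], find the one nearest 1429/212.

182/27

Expand x = 1429/212 as a continued fraction with the Euclidean algorithm:
  1429 = 6*212 + 157, so a_0 = 6.
  212 = 1*157 + 55, so a_1 = 1.
  157 = 2*55 + 47, so a_2 = 2.
  55 = 1*47 + 8, so a_3 = 1.
  47 = 5*8 + 7, so a_4 = 5.
  8 = 1*7 + 1, so a_5 = 1.
  7 = 7*1 + 0, so a_6 = 7.
so x = [6; 1, 2, 1, 5, 1, 7].
Convergents (p_i = a_i*p_{i-1} + p_{i-2}, q_i = a_i*q_{i-1} + q_{i-2} with p_{-2}=0, p_{-1}=1, q_{-2}=1, q_{-1}=0), until the denominator exceeds 36:
  i=0: a_0=6, p_0 = 6*1 + 0 = 6, q_0 = 6*0 + 1 = 1.
  i=1: a_1=1, p_1 = 1*6 + 1 = 7, q_1 = 1*1 + 0 = 1.
  i=2: a_2=2, p_2 = 2*7 + 6 = 20, q_2 = 2*1 + 1 = 3.
  i=3: a_3=1, p_3 = 1*20 + 7 = 27, q_3 = 1*3 + 1 = 4.
  i=4: a_4=5, p_4 = 5*27 + 20 = 155, q_4 = 5*4 + 3 = 23.
  i=5: a_5=1, p_5 = 1*155 + 27 = 182, q_5 = 1*23 + 4 = 27.
  i=6: a_6=7, p_6 = 7*182 + 155 = 1429, q_6 = 7*27 + 23 = 212.
q_6 = 212 > 36, so the last convergent with denominator <= 36 is p_5/q_5 = 182/27.
The closest fraction with denominator <= 36 is either p_5/q_5 or the intermediate fraction (k*p_5 + p_4)/(k*q_5 + q_4) with the largest k >= 1 whose denominator stays <= 36; these approach x as k grows, and every other convergent or intermediate fraction in range is farther away.
Largest k: floor((36 - q_4)/q_5) = floor((36 - 23)/27) = 0.
Since k = 0, no intermediate fraction beyond p_5/q_5 has denominator <= 36, so the convergent 182/27 is the closest (its error is |1429*27 - 182*212|/(212*27) = 1/5724).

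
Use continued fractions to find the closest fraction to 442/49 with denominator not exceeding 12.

9/1

Expand x = 442/49 as a continued fraction with the Euclidean algorithm:
  442 = 9*49 + 1, so a_0 = 9.
  49 = 49*1 + 0, so a_1 = 49.
so x = [9; 49].
Convergents (p_i = a_i*p_{i-1} + p_{i-2}, q_i = a_i*q_{i-1} + q_{i-2} with p_{-2}=0, p_{-1}=1, q_{-2}=1, q_{-1}=0), until the denominator exceeds 12:
  i=0: a_0=9, p_0 = 9*1 + 0 = 9, q_0 = 9*0 + 1 = 1.
  i=1: a_1=49, p_1 = 49*9 + 1 = 442, q_1 = 49*1 + 0 = 49.
q_1 = 49 > 12, so the last convergent with denominator <= 12 is p_0/q_0 = 9/1.
The closest fraction with denominator <= 12 is either p_0/q_0 or the intermediate fraction (k*p_0 + p_{-1})/(k*q_0 + q_{-1}) with the largest k >= 1 whose denominator stays <= 12; these approach x as k grows, and every other convergent or intermediate fraction in range is farther away.
Largest k: floor((12 - q_{-1})/q_0) = floor((12 - 0)/1) = 12 (using the seeds p_{-1} = 1, q_{-1} = 0).
That gives (12*9 + 1)/(12*1 + 0) = 109/12.
Compare the errors: |x - 9/1| = |442*1 - 9*49|/(49*1) = 1/49, and |x - 109/12| = |442*12 - 109*49|/(49*12) = 37/588.
Cross-multiplying, 1*588 = 588 < 1813 = 37*49, so 1/49 is smaller: the convergent 9/1 is closer to x than 109/12.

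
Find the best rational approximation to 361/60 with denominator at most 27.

6/1

Expand x = 361/60 as a continued fraction with the Euclidean algorithm:
  361 = 6*60 + 1, so a_0 = 6.
  60 = 60*1 + 0, so a_1 = 60.
so x = [6; 60].
Convergents (p_i = a_i*p_{i-1} + p_{i-2}, q_i = a_i*q_{i-1} + q_{i-2} with p_{-2}=0, p_{-1}=1, q_{-2}=1, q_{-1}=0), until the denominator exceeds 27:
  i=0: a_0=6, p_0 = 6*1 + 0 = 6, q_0 = 6*0 + 1 = 1.
  i=1: a_1=60, p_1 = 60*6 + 1 = 361, q_1 = 60*1 + 0 = 60.
q_1 = 60 > 27, so the last convergent with denominator <= 27 is p_0/q_0 = 6/1.
The closest fraction with denominator <= 27 is either p_0/q_0 or the intermediate fraction (k*p_0 + p_{-1})/(k*q_0 + q_{-1}) with the largest k >= 1 whose denominator stays <= 27; these approach x as k grows, and every other convergent or intermediate fraction in range is farther away.
Largest k: floor((27 - q_{-1})/q_0) = floor((27 - 0)/1) = 27 (using the seeds p_{-1} = 1, q_{-1} = 0).
That gives (27*6 + 1)/(27*1 + 0) = 163/27.
Compare the errors: |x - 6/1| = |361*1 - 6*60|/(60*1) = 1/60, and |x - 163/27| = |361*27 - 163*60|/(60*27) = 33/1620.
Cross-multiplying, 1*1620 = 1620 < 1980 = 33*60, so 1/60 is smaller: the convergent 6/1 is closer to x than 163/27.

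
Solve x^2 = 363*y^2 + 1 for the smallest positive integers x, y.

First expand sqrt(363) as a continued fraction. With x_i = (sqrt(363) + m_i)/d_i and (m_0, d_0) = (0, 1): a_0 = floor(sqrt(363)) = 19, since 19^2 = 361 <= 363 < 400 = 20^2.
Iterate m_{i+1} = d_i*a_i - m_i, d_{i+1} = (363 - m_{i+1}^2)/d_i, a_{i+1} = floor((a_0 + m_{i+1})/d_{i+1}):
  m_1 = 1*19 - 0 = 19, d_1 = (363 - 19^2)/1 = 2/1 = 2, a_1 = floor((19 + 19)/2) = 19.
  m_2 = 2*19 - 19 = 19, d_2 = (363 - 19^2)/2 = 2/2 = 1, a_2 = floor((19 + 19)/1) = 38.
  m_3 = 1*38 - 19 = 19, d_3 = (363 - 19^2)/1 = 2/1 = 2: (m_3, d_3) = (m_1, d_1) = (19, 2), so from here the quotients repeat a_1, a_2; the period length is 2.
So sqrt(363) = [19; (19, 38)] with period length k = 2.
k is even, so the fundamental solution of x^2 - 363y^2 = 1 is (p_{k-1}, q_{k-1}) = (p_1, q_1); compute convergents through index 1.
Convergents (p_i = a_i*p_{i-1} + p_{i-2}, q_i = a_i*q_{i-1} + q_{i-2} with p_{-2}=0, p_{-1}=1, q_{-2}=1, q_{-1}=0):
  i=0: a_0=19, p_0 = 19*1 + 0 = 19, q_0 = 19*0 + 1 = 1.
  i=1: a_1=19, p_1 = 19*19 + 1 = 362, q_1 = 19*1 + 0 = 19.
Check: 362^2 - 363*19^2 = 131044 - 131043 = 1, so (x, y) = (362, 19) solves the equation, and by the theorem it is the least positive solution.

(x, y) = (362, 19)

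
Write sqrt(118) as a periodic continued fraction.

[10; (1, 6, 3, 2, 10, 2, 3, 6, 1, 20)]

Write x_i = (sqrt(118) + m_i)/d_i with (m_0, d_0) = (0, 1). a_0 = floor(sqrt(118)) = 10, since 10^2 = 100 <= 118 < 121 = 11^2.
Iterate m_{i+1} = d_i*a_i - m_i, d_{i+1} = (118 - m_{i+1}^2)/d_i, a_{i+1} = floor((a_0 + m_{i+1})/d_{i+1}):
  m_1 = 1*10 - 0 = 10, d_1 = (118 - 10^2)/1 = 18/1 = 18, a_1 = floor((10 + 10)/18) = 1.
  m_2 = 18*1 - 10 = 8, d_2 = (118 - 8^2)/18 = 54/18 = 3, a_2 = floor((10 + 8)/3) = 6.
  m_3 = 3*6 - 8 = 10, d_3 = (118 - 10^2)/3 = 18/3 = 6, a_3 = floor((10 + 10)/6) = 3.
  m_4 = 6*3 - 10 = 8, d_4 = (118 - 8^2)/6 = 54/6 = 9, a_4 = floor((10 + 8)/9) = 2.
  m_5 = 9*2 - 8 = 10, d_5 = (118 - 10^2)/9 = 18/9 = 2, a_5 = floor((10 + 10)/2) = 10.
  m_6 = 2*10 - 10 = 10, d_6 = (118 - 10^2)/2 = 18/2 = 9, a_6 = floor((10 + 10)/9) = 2.
  m_7 = 9*2 - 10 = 8, d_7 = (118 - 8^2)/9 = 54/9 = 6, a_7 = floor((10 + 8)/6) = 3.
  m_8 = 6*3 - 8 = 10, d_8 = (118 - 10^2)/6 = 18/6 = 3, a_8 = floor((10 + 10)/3) = 6.
  m_9 = 3*6 - 10 = 8, d_9 = (118 - 8^2)/3 = 54/3 = 18, a_9 = floor((10 + 8)/18) = 1.
  m_10 = 18*1 - 8 = 10, d_10 = (118 - 10^2)/18 = 18/18 = 1, a_10 = floor((10 + 10)/1) = 20.
  m_11 = 1*20 - 10 = 10, d_11 = (118 - 10^2)/1 = 18/1 = 18: (m_11, d_11) = (m_1, d_1) = (10, 18), so from here the quotients repeat a_1, ..., a_10; the period length is 10.
Hence the expansion of sqrt(118) is a_0 = 10 followed by the repeating block 1, 6, 3, 2, 10, 2, 3, 6, 1, 20 (period 10).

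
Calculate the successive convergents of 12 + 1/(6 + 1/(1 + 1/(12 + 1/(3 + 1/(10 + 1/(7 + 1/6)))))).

Using the convergent recurrence p_i = a_i*p_{i-1} + p_{i-2}, q_i = a_i*q_{i-1} + q_{i-2} with p_{-2}=0, p_{-1}=1, q_{-2}=1, q_{-1}=0:
  i=0: a_0=12, p_0 = 12*1 + 0 = 12, q_0 = 12*0 + 1 = 1.
  i=1: a_1=6, p_1 = 6*12 + 1 = 73, q_1 = 6*1 + 0 = 6.
  i=2: a_2=1, p_2 = 1*73 + 12 = 85, q_2 = 1*6 + 1 = 7.
  i=3: a_3=12, p_3 = 12*85 + 73 = 1093, q_3 = 12*7 + 6 = 90.
  i=4: a_4=3, p_4 = 3*1093 + 85 = 3364, q_4 = 3*90 + 7 = 277.
  i=5: a_5=10, p_5 = 10*3364 + 1093 = 34733, q_5 = 10*277 + 90 = 2860.
  i=6: a_6=7, p_6 = 7*34733 + 3364 = 246495, q_6 = 7*2860 + 277 = 20297.
  i=7: a_7=6, p_7 = 6*246495 + 34733 = 1513703, q_7 = 6*20297 + 2860 = 124642.

12/1, 73/6, 85/7, 1093/90, 3364/277, 34733/2860, 246495/20297, 1513703/124642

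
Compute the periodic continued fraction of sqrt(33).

Write x_i = (sqrt(33) + m_i)/d_i with (m_0, d_0) = (0, 1). a_0 = floor(sqrt(33)) = 5, since 5^2 = 25 <= 33 < 36 = 6^2.
Iterate m_{i+1} = d_i*a_i - m_i, d_{i+1} = (33 - m_{i+1}^2)/d_i, a_{i+1} = floor((a_0 + m_{i+1})/d_{i+1}):
  m_1 = 1*5 - 0 = 5, d_1 = (33 - 5^2)/1 = 8/1 = 8, a_1 = floor((5 + 5)/8) = 1.
  m_2 = 8*1 - 5 = 3, d_2 = (33 - 3^2)/8 = 24/8 = 3, a_2 = floor((5 + 3)/3) = 2.
  m_3 = 3*2 - 3 = 3, d_3 = (33 - 3^2)/3 = 24/3 = 8, a_3 = floor((5 + 3)/8) = 1.
  m_4 = 8*1 - 3 = 5, d_4 = (33 - 5^2)/8 = 8/8 = 1, a_4 = floor((5 + 5)/1) = 10.
  m_5 = 1*10 - 5 = 5, d_5 = (33 - 5^2)/1 = 8/1 = 8: (m_5, d_5) = (m_1, d_1) = (5, 8), so from here the quotients repeat a_1, ..., a_4; the period length is 4.
Hence the expansion of sqrt(33) is a_0 = 5 followed by the repeating block 1, 2, 1, 10 (period 4).

[5; (1, 2, 1, 10)]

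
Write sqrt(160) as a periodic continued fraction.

Write x_i = (sqrt(160) + m_i)/d_i with (m_0, d_0) = (0, 1). a_0 = floor(sqrt(160)) = 12, since 12^2 = 144 <= 160 < 169 = 13^2.
Iterate m_{i+1} = d_i*a_i - m_i, d_{i+1} = (160 - m_{i+1}^2)/d_i, a_{i+1} = floor((a_0 + m_{i+1})/d_{i+1}):
  m_1 = 1*12 - 0 = 12, d_1 = (160 - 12^2)/1 = 16/1 = 16, a_1 = floor((12 + 12)/16) = 1.
  m_2 = 16*1 - 12 = 4, d_2 = (160 - 4^2)/16 = 144/16 = 9, a_2 = floor((12 + 4)/9) = 1.
  m_3 = 9*1 - 4 = 5, d_3 = (160 - 5^2)/9 = 135/9 = 15, a_3 = floor((12 + 5)/15) = 1.
  m_4 = 15*1 - 5 = 10, d_4 = (160 - 10^2)/15 = 60/15 = 4, a_4 = floor((12 + 10)/4) = 5.
  m_5 = 4*5 - 10 = 10, d_5 = (160 - 10^2)/4 = 60/4 = 15, a_5 = floor((12 + 10)/15) = 1.
  m_6 = 15*1 - 10 = 5, d_6 = (160 - 5^2)/15 = 135/15 = 9, a_6 = floor((12 + 5)/9) = 1.
  m_7 = 9*1 - 5 = 4, d_7 = (160 - 4^2)/9 = 144/9 = 16, a_7 = floor((12 + 4)/16) = 1.
  m_8 = 16*1 - 4 = 12, d_8 = (160 - 12^2)/16 = 16/16 = 1, a_8 = floor((12 + 12)/1) = 24.
  m_9 = 1*24 - 12 = 12, d_9 = (160 - 12^2)/1 = 16/1 = 16: (m_9, d_9) = (m_1, d_1) = (12, 16), so from here the quotients repeat a_1, ..., a_8; the period length is 8.
Hence the expansion of sqrt(160) is a_0 = 12 followed by the repeating block 1, 1, 1, 5, 1, 1, 1, 24 (period 8).

[12; (1, 1, 1, 5, 1, 1, 1, 24)]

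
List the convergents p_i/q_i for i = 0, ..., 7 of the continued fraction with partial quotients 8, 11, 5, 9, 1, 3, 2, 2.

Using the convergent recurrence p_i = a_i*p_{i-1} + p_{i-2}, q_i = a_i*q_{i-1} + q_{i-2} with p_{-2}=0, p_{-1}=1, q_{-2}=1, q_{-1}=0:
  i=0: a_0=8, p_0 = 8*1 + 0 = 8, q_0 = 8*0 + 1 = 1.
  i=1: a_1=11, p_1 = 11*8 + 1 = 89, q_1 = 11*1 + 0 = 11.
  i=2: a_2=5, p_2 = 5*89 + 8 = 453, q_2 = 5*11 + 1 = 56.
  i=3: a_3=9, p_3 = 9*453 + 89 = 4166, q_3 = 9*56 + 11 = 515.
  i=4: a_4=1, p_4 = 1*4166 + 453 = 4619, q_4 = 1*515 + 56 = 571.
  i=5: a_5=3, p_5 = 3*4619 + 4166 = 18023, q_5 = 3*571 + 515 = 2228.
  i=6: a_6=2, p_6 = 2*18023 + 4619 = 40665, q_6 = 2*2228 + 571 = 5027.
  i=7: a_7=2, p_7 = 2*40665 + 18023 = 99353, q_7 = 2*5027 + 2228 = 12282.

8/1, 89/11, 453/56, 4166/515, 4619/571, 18023/2228, 40665/5027, 99353/12282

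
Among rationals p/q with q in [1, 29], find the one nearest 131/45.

67/23

Expand x = 131/45 as a continued fraction with the Euclidean algorithm:
  131 = 2*45 + 41, so a_0 = 2.
  45 = 1*41 + 4, so a_1 = 1.
  41 = 10*4 + 1, so a_2 = 10.
  4 = 4*1 + 0, so a_3 = 4.
so x = [2; 1, 10, 4].
Convergents (p_i = a_i*p_{i-1} + p_{i-2}, q_i = a_i*q_{i-1} + q_{i-2} with p_{-2}=0, p_{-1}=1, q_{-2}=1, q_{-1}=0), until the denominator exceeds 29:
  i=0: a_0=2, p_0 = 2*1 + 0 = 2, q_0 = 2*0 + 1 = 1.
  i=1: a_1=1, p_1 = 1*2 + 1 = 3, q_1 = 1*1 + 0 = 1.
  i=2: a_2=10, p_2 = 10*3 + 2 = 32, q_2 = 10*1 + 1 = 11.
  i=3: a_3=4, p_3 = 4*32 + 3 = 131, q_3 = 4*11 + 1 = 45.
q_3 = 45 > 29, so the last convergent with denominator <= 29 is p_2/q_2 = 32/11.
The closest fraction with denominator <= 29 is either p_2/q_2 or the intermediate fraction (k*p_2 + p_1)/(k*q_2 + q_1) with the largest k >= 1 whose denominator stays <= 29; these approach x as k grows, and every other convergent or intermediate fraction in range is farther away.
Largest k: floor((29 - q_1)/q_2) = floor((29 - 1)/11) = 2.
That gives (2*32 + 3)/(2*11 + 1) = 67/23.
Compare the errors: |x - 32/11| = |131*11 - 32*45|/(45*11) = 1/495, and |x - 67/23| = |131*23 - 67*45|/(45*23) = 2/1035.
Cross-multiplying, 2*495 = 990 < 1035 = 1*1035, so 2/1035 is smaller: the intermediate fraction 67/23 is closer to x than 32/11.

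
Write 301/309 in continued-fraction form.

Run the Euclidean algorithm on 301 and 309; the successive quotients are the partial quotients a_0, a_1, ... (each step inverts the fractional part left over by the previous one):
  301 = 0*309 + 301, so a_0 = 0.
  309 = 1*301 + 8, so a_1 = 1.
  301 = 37*8 + 5, so a_2 = 37.
  8 = 1*5 + 3, so a_3 = 1.
  5 = 1*3 + 2, so a_4 = 1.
  3 = 1*2 + 1, so a_5 = 1.
  2 = 2*1 + 0, so a_6 = 2.
The remainder reaches 0 after 7 divisions, so the expansion has 7 partial quotients, read off in order.

[0; 1, 37, 1, 1, 1, 2]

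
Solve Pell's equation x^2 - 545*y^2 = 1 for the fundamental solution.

(x, y) = (1961, 84)

First expand sqrt(545) as a continued fraction. With x_i = (sqrt(545) + m_i)/d_i and (m_0, d_0) = (0, 1): a_0 = floor(sqrt(545)) = 23, since 23^2 = 529 <= 545 < 576 = 24^2.
Iterate m_{i+1} = d_i*a_i - m_i, d_{i+1} = (545 - m_{i+1}^2)/d_i, a_{i+1} = floor((a_0 + m_{i+1})/d_{i+1}):
  m_1 = 1*23 - 0 = 23, d_1 = (545 - 23^2)/1 = 16/1 = 16, a_1 = floor((23 + 23)/16) = 2.
  m_2 = 16*2 - 23 = 9, d_2 = (545 - 9^2)/16 = 464/16 = 29, a_2 = floor((23 + 9)/29) = 1.
  m_3 = 29*1 - 9 = 20, d_3 = (545 - 20^2)/29 = 145/29 = 5, a_3 = floor((23 + 20)/5) = 8.
  m_4 = 5*8 - 20 = 20, d_4 = (545 - 20^2)/5 = 145/5 = 29, a_4 = floor((23 + 20)/29) = 1.
  m_5 = 29*1 - 20 = 9, d_5 = (545 - 9^2)/29 = 464/29 = 16, a_5 = floor((23 + 9)/16) = 2.
  m_6 = 16*2 - 9 = 23, d_6 = (545 - 23^2)/16 = 16/16 = 1, a_6 = floor((23 + 23)/1) = 46.
  m_7 = 1*46 - 23 = 23, d_7 = (545 - 23^2)/1 = 16/1 = 16: (m_7, d_7) = (m_1, d_1) = (23, 16), so from here the quotients repeat a_1, ..., a_6; the period length is 6.
So sqrt(545) = [23; (2, 1, 8, 1, 2, 46)] with period length k = 6.
k is even, so the fundamental solution of x^2 - 545y^2 = 1 is (p_{k-1}, q_{k-1}) = (p_5, q_5); compute convergents through index 5.
Convergents (p_i = a_i*p_{i-1} + p_{i-2}, q_i = a_i*q_{i-1} + q_{i-2} with p_{-2}=0, p_{-1}=1, q_{-2}=1, q_{-1}=0):
  i=0: a_0=23, p_0 = 23*1 + 0 = 23, q_0 = 23*0 + 1 = 1.
  i=1: a_1=2, p_1 = 2*23 + 1 = 47, q_1 = 2*1 + 0 = 2.
  i=2: a_2=1, p_2 = 1*47 + 23 = 70, q_2 = 1*2 + 1 = 3.
  i=3: a_3=8, p_3 = 8*70 + 47 = 607, q_3 = 8*3 + 2 = 26.
  i=4: a_4=1, p_4 = 1*607 + 70 = 677, q_4 = 1*26 + 3 = 29.
  i=5: a_5=2, p_5 = 2*677 + 607 = 1961, q_5 = 2*29 + 26 = 84.
Check: 1961^2 - 545*84^2 = 3845521 - 3845520 = 1, so (x, y) = (1961, 84) solves the equation, and by the theorem it is the least positive solution.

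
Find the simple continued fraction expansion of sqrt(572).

[23; (1, 10, 1, 46)]

Write x_i = (sqrt(572) + m_i)/d_i with (m_0, d_0) = (0, 1). a_0 = floor(sqrt(572)) = 23, since 23^2 = 529 <= 572 < 576 = 24^2.
Iterate m_{i+1} = d_i*a_i - m_i, d_{i+1} = (572 - m_{i+1}^2)/d_i, a_{i+1} = floor((a_0 + m_{i+1})/d_{i+1}):
  m_1 = 1*23 - 0 = 23, d_1 = (572 - 23^2)/1 = 43/1 = 43, a_1 = floor((23 + 23)/43) = 1.
  m_2 = 43*1 - 23 = 20, d_2 = (572 - 20^2)/43 = 172/43 = 4, a_2 = floor((23 + 20)/4) = 10.
  m_3 = 4*10 - 20 = 20, d_3 = (572 - 20^2)/4 = 172/4 = 43, a_3 = floor((23 + 20)/43) = 1.
  m_4 = 43*1 - 20 = 23, d_4 = (572 - 23^2)/43 = 43/43 = 1, a_4 = floor((23 + 23)/1) = 46.
  m_5 = 1*46 - 23 = 23, d_5 = (572 - 23^2)/1 = 43/1 = 43: (m_5, d_5) = (m_1, d_1) = (23, 43), so from here the quotients repeat a_1, ..., a_4; the period length is 4.
Hence the expansion of sqrt(572) is a_0 = 23 followed by the repeating block 1, 10, 1, 46 (period 4).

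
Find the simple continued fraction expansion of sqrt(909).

Write x_i = (sqrt(909) + m_i)/d_i with (m_0, d_0) = (0, 1). a_0 = floor(sqrt(909)) = 30, since 30^2 = 900 <= 909 < 961 = 31^2.
Iterate m_{i+1} = d_i*a_i - m_i, d_{i+1} = (909 - m_{i+1}^2)/d_i, a_{i+1} = floor((a_0 + m_{i+1})/d_{i+1}):
  m_1 = 1*30 - 0 = 30, d_1 = (909 - 30^2)/1 = 9/1 = 9, a_1 = floor((30 + 30)/9) = 6.
  m_2 = 9*6 - 30 = 24, d_2 = (909 - 24^2)/9 = 333/9 = 37, a_2 = floor((30 + 24)/37) = 1.
  m_3 = 37*1 - 24 = 13, d_3 = (909 - 13^2)/37 = 740/37 = 20, a_3 = floor((30 + 13)/20) = 2.
  m_4 = 20*2 - 13 = 27, d_4 = (909 - 27^2)/20 = 180/20 = 9, a_4 = floor((30 + 27)/9) = 6.
  m_5 = 9*6 - 27 = 27, d_5 = (909 - 27^2)/9 = 180/9 = 20, a_5 = floor((30 + 27)/20) = 2.
  m_6 = 20*2 - 27 = 13, d_6 = (909 - 13^2)/20 = 740/20 = 37, a_6 = floor((30 + 13)/37) = 1.
  m_7 = 37*1 - 13 = 24, d_7 = (909 - 24^2)/37 = 333/37 = 9, a_7 = floor((30 + 24)/9) = 6.
  m_8 = 9*6 - 24 = 30, d_8 = (909 - 30^2)/9 = 9/9 = 1, a_8 = floor((30 + 30)/1) = 60.
  m_9 = 1*60 - 30 = 30, d_9 = (909 - 30^2)/1 = 9/1 = 9: (m_9, d_9) = (m_1, d_1) = (30, 9), so from here the quotients repeat a_1, ..., a_8; the period length is 8.
Hence the expansion of sqrt(909) is a_0 = 30 followed by the repeating block 6, 1, 2, 6, 2, 1, 6, 60 (period 8).

[30; (6, 1, 2, 6, 2, 1, 6, 60)]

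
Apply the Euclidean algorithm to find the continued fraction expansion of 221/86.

[2; 1, 1, 3, 12]

Run the Euclidean algorithm on 221 and 86; the successive quotients are the partial quotients a_0, a_1, ... (each step inverts the fractional part left over by the previous one):
  221 = 2*86 + 49, so a_0 = 2.
  86 = 1*49 + 37, so a_1 = 1.
  49 = 1*37 + 12, so a_2 = 1.
  37 = 3*12 + 1, so a_3 = 3.
  12 = 12*1 + 0, so a_4 = 12.
The remainder reaches 0 after 5 divisions, so the expansion has 5 partial quotients, read off in order.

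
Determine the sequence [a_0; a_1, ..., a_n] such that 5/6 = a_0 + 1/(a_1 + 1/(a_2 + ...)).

Run the Euclidean algorithm on 5 and 6; the successive quotients are the partial quotients a_0, a_1, ... (each step inverts the fractional part left over by the previous one):
  5 = 0*6 + 5, so a_0 = 0.
  6 = 1*5 + 1, so a_1 = 1.
  5 = 5*1 + 0, so a_2 = 5.
The remainder reaches 0 after 3 divisions, so the expansion has 3 partial quotients, read off in order.

[0; 1, 5]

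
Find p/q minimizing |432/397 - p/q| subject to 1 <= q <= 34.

Expand x = 432/397 as a continued fraction with the Euclidean algorithm:
  432 = 1*397 + 35, so a_0 = 1.
  397 = 11*35 + 12, so a_1 = 11.
  35 = 2*12 + 11, so a_2 = 2.
  12 = 1*11 + 1, so a_3 = 1.
  11 = 11*1 + 0, so a_4 = 11.
so x = [1; 11, 2, 1, 11].
Convergents (p_i = a_i*p_{i-1} + p_{i-2}, q_i = a_i*q_{i-1} + q_{i-2} with p_{-2}=0, p_{-1}=1, q_{-2}=1, q_{-1}=0), until the denominator exceeds 34:
  i=0: a_0=1, p_0 = 1*1 + 0 = 1, q_0 = 1*0 + 1 = 1.
  i=1: a_1=11, p_1 = 11*1 + 1 = 12, q_1 = 11*1 + 0 = 11.
  i=2: a_2=2, p_2 = 2*12 + 1 = 25, q_2 = 2*11 + 1 = 23.
  i=3: a_3=1, p_3 = 1*25 + 12 = 37, q_3 = 1*23 + 11 = 34.
  i=4: a_4=11, p_4 = 11*37 + 25 = 432, q_4 = 11*34 + 23 = 397.
q_4 = 397 > 34, so the last convergent with denominator <= 34 is p_3/q_3 = 37/34.
The closest fraction with denominator <= 34 is either p_3/q_3 or the intermediate fraction (k*p_3 + p_2)/(k*q_3 + q_2) with the largest k >= 1 whose denominator stays <= 34; these approach x as k grows, and every other convergent or intermediate fraction in range is farther away.
Largest k: floor((34 - q_2)/q_3) = floor((34 - 23)/34) = 0.
Since k = 0, no intermediate fraction beyond p_3/q_3 has denominator <= 34, so the convergent 37/34 is the closest (its error is |432*34 - 37*397|/(397*34) = 1/13498).

37/34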